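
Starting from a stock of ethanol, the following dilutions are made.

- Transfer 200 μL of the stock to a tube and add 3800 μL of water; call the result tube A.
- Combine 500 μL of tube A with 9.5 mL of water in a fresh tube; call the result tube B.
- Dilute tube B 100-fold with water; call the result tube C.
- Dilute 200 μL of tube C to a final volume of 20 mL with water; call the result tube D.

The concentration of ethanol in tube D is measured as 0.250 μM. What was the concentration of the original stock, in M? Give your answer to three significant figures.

1.00 M

Step 1: 200 μL + 3800 μL = 4000 μL total → factor 4000/200 = 20
Step 2: 500 μL + 9.5 mL = 10000 μL total → factor 10000/500 = 20
Step 3: 100-fold → factor 100
Step 4: 200 μL brought to 20 mL → factor 20000/200 = 100
Overall dilution factor = 20 × 20 × 100 × 100 = 4 × 10^6
Stock = 0.250 μM × 4 × 10^6 = 1.000 × 10^6 μM = 1.00 M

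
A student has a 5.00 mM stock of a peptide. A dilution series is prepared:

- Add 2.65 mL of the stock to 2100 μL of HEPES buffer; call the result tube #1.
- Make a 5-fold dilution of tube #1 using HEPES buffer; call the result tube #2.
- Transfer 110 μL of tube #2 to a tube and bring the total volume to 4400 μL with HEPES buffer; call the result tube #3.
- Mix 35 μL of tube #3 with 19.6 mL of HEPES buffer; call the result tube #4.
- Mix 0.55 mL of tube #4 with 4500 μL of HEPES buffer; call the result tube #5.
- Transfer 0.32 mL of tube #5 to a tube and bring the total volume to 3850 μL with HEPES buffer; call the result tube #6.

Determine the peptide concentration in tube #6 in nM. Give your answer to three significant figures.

0.225 nM

Step 1: 2.65 mL + 2100 μL = 4.75 mL total → factor 4.75/2.65 = 1.7925
Step 2: 5-fold → factor 5
Step 3: 110 μL brought to 4400 μL → factor 4400/110 = 40
Step 4: 35 μL + 19.6 mL = 19635 μL total → factor 19635/35 = 561
Step 5: 0.55 mL + 4500 μL = 5.05 mL total → factor 5.05/0.55 = 9.1818
Step 6: 0.32 mL brought to 3850 μL → factor 3.85/0.32 = 12.031
Overall dilution factor = 1.7925 × 5 × 40 × 561 × 9.1818 × 12.031 = 2.2217 × 10^7
Final = 5.00 mM / 2.2217 × 10^7 = 2.251 × 10^-7 mM = 0.225 nM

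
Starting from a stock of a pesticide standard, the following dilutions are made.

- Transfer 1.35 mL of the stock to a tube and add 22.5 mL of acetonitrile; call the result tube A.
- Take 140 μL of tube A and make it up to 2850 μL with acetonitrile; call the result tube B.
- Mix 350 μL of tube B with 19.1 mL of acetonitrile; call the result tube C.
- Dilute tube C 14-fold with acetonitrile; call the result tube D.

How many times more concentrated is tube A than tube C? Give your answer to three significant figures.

1.13 × 10^3

Step 1: 1.35 mL + 22.5 mL = 23.85 mL total → factor 23.85/1.35 = 17.667
Step 2: 140 μL brought to 2850 μL → factor 2850/140 = 20.357
Step 3: 350 μL + 19.1 mL = 19450 μL total → factor 19450/350 = 55.571
Dilution factor to tube A = 17.667; to tube C = 19986
[tube A]/[tube C] = (factor to tube C)/(factor to tube A) = 19986/17.667 = 1.13 × 10^3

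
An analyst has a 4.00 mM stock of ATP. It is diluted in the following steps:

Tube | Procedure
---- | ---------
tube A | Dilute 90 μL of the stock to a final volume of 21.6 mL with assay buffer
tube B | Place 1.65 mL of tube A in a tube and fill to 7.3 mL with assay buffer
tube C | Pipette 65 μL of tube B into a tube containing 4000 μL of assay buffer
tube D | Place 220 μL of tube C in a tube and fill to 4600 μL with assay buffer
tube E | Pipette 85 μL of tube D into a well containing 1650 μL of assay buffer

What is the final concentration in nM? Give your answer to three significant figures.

0.141 nM

Step 1: 90 μL brought to 21.6 mL → factor 21600/90 = 240
Step 2: 1.65 mL brought to 7.3 mL → factor 7.3/1.65 = 4.4242
Step 3: 65 μL + 4000 μL = 4065 μL total → factor 4065/65 = 62.538
Step 4: 220 μL brought to 4600 μL → factor 4600/220 = 20.909
Step 5: 85 μL + 1650 μL = 1735 μL total → factor 1735/85 = 20.412
Overall dilution factor = 240 × 4.4242 × 62.538 × 20.909 × 20.412 = 2.8341 × 10^7
Final = 4.00 mM / 2.8341 × 10^7 = 1.411 × 10^-7 mM = 0.141 nM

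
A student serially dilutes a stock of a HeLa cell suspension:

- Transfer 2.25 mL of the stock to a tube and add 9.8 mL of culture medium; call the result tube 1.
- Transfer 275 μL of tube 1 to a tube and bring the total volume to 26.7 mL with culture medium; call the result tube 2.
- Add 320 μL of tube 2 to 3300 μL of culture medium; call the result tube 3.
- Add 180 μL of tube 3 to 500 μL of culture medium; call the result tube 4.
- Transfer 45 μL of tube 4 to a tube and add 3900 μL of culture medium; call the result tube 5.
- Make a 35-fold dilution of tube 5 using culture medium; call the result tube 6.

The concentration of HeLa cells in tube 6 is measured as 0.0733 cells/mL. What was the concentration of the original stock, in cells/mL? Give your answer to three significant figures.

Step 1: 2.25 mL + 9.8 mL = 12.05 mL total → factor 12.05/2.25 = 5.3556
Step 2: 275 μL brought to 26.7 mL → factor 26700/275 = 97.091
Step 3: 320 μL + 3300 μL = 3620 μL total → factor 3620/320 = 11.312
Step 4: 180 μL + 500 μL = 680 μL total → factor 680/180 = 3.7778
Step 5: 45 μL + 3900 μL = 3945 μL total → factor 3945/45 = 87.667
Step 6: 35-fold → factor 35
Overall dilution factor = 5.3556 × 97.091 × 11.312 × 3.7778 × 87.667 × 35 = 6.8184 × 10^7
Stock = 0.0733 cells/mL × 6.8184 × 10^7 = 5.00 × 10^6 cells/mL

5.00 × 10^6 cells/mL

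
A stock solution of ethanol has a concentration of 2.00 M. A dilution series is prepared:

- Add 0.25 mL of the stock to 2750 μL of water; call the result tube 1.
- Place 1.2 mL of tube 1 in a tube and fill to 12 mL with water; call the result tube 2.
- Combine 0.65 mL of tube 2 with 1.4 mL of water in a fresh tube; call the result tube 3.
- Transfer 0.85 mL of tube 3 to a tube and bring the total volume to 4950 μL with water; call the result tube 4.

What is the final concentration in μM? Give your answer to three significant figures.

Step 1: 0.25 mL + 2750 μL = 3 mL total → factor 3/0.25 = 12
Step 2: 1.2 mL brought to 12 mL → factor 12/1.2 = 10
Step 3: 0.65 mL + 1.4 mL = 2.05 mL total → factor 2.05/0.65 = 3.1538
Step 4: 0.85 mL brought to 4950 μL → factor 4.95/0.85 = 5.8235
Overall dilution factor = 12 × 10 × 3.1538 × 5.8235 = 2204
Final = 2.00 M / 2204 = 0.0009074 M = 907 μM

907 μM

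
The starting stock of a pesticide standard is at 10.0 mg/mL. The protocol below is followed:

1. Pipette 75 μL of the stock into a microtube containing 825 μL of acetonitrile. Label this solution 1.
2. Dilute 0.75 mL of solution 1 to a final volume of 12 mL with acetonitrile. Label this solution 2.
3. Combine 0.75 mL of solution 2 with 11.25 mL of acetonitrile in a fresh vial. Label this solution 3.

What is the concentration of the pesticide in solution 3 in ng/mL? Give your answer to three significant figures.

3.26 × 10^3 ng/mL

Step 1: 75 μL + 825 μL = 900 μL total → factor 900/75 = 12
Step 2: 0.75 mL brought to 12 mL → factor 12/0.75 = 16
Step 3: 0.75 mL + 11.25 mL = 12 mL total → factor 12/0.75 = 16
Overall dilution factor = 12 × 16 × 16 = 3072
Final = 10.0 mg/mL / 3072 = 0.003255 mg/mL = 3.26 × 10^3 ng/mL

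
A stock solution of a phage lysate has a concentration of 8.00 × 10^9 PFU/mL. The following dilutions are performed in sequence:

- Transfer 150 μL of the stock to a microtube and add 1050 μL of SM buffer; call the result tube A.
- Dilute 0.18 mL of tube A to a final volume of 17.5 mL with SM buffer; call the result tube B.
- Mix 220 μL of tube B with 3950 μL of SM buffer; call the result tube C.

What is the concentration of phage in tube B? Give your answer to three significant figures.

1.03 × 10^7 PFU/mL

Step 1: 150 μL + 1050 μL = 1200 μL total → factor 1200/150 = 8
Step 2: 0.18 mL brought to 17.5 mL → factor 17.5/0.18 = 97.222
Dilution factor through tube B = 8 × 97.222 = 777.78
[tube B] = 8.00 × 10^9 PFU/mL / 777.78 = 1.03 × 10^7 PFU/mL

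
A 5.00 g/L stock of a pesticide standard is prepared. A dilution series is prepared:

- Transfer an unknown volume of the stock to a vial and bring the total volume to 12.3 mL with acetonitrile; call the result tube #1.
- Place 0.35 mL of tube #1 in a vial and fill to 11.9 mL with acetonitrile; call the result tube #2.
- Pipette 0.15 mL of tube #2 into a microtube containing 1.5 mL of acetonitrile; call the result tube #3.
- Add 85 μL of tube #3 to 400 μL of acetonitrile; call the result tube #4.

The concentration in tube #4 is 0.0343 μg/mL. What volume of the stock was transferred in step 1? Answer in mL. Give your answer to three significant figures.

0.180 mL

Step 1: v brought to 12.3 mL → factor = 12.3 mL/v
Step 2: 0.35 mL brought to 11.9 mL → factor 11.9/0.35 = 34
Step 3: 0.15 mL + 1.5 mL = 1.65 mL total → factor 1.65/0.15 = 11
Step 4: 85 μL + 400 μL = 485 μL total → factor 485/85 = 5.7059
Product of known-step factors = 2134
Overall factor = 5.00 g/L / (0.0343 μg/mL) = 1.4577 × 10^5
Step-1 factor = 1.4577 × 10^5 / 2134 = 68.31
v = 12.3 mL / 68.31 = 0.180 mL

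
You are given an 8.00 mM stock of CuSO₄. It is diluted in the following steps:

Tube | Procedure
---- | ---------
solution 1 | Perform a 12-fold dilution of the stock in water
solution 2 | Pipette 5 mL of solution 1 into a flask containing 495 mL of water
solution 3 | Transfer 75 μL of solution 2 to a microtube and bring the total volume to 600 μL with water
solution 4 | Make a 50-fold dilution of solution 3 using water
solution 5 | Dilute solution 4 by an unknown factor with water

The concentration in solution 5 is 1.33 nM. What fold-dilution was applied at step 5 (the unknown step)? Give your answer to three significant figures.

Step 1: 12-fold → factor 12
Step 2: 5 mL + 495 mL = 500 mL total → factor 500/5 = 100
Step 3: 75 μL brought to 600 μL → factor 600/75 = 8
Step 4: 50-fold → factor 50
Step 5: unknown factor x
Product of known-step factors = 4.8 × 10^5
Overall factor = 8.00 mM / (1.33 nM) = 6.015 × 10^6
x = 6.015 × 10^6 / 4.8 × 10^5 = 12.5

12.5-fold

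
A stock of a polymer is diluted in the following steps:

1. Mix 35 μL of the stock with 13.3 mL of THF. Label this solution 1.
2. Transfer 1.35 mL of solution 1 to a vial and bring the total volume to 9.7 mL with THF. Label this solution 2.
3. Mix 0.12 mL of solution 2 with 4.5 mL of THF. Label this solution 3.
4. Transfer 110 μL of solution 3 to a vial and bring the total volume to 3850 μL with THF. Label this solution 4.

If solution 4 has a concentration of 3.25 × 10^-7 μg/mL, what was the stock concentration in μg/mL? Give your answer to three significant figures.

1.20 μg/mL

Step 1: 35 μL + 13.3 mL = 13335 μL total → factor 13335/35 = 381
Step 2: 1.35 mL brought to 9.7 mL → factor 9.7/1.35 = 7.1852
Step 3: 0.12 mL + 4.5 mL = 4.62 mL total → factor 4.62/0.12 = 38.5
Step 4: 110 μL brought to 3850 μL → factor 3850/110 = 35
Overall dilution factor = 381 × 7.1852 × 38.5 × 35 = 3.6889 × 10^6
Stock = 3.25 × 10^-7 μg/mL × 3.6889 × 10^6 = 1.20 μg/mL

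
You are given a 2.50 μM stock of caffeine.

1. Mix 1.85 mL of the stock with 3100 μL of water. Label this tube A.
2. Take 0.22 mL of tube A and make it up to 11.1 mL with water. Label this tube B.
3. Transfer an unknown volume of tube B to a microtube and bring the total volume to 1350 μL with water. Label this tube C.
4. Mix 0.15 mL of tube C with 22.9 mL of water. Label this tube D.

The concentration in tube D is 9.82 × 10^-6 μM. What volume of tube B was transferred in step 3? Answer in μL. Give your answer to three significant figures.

110 μL

Step 1: 1.85 mL + 3100 μL = 4.95 mL total → factor 4.95/1.85 = 2.6757
Step 2: 0.22 mL brought to 11.1 mL → factor 11.1/0.22 = 50.455
Step 3: v brought to 1350 μL → factor = 1350 μL/v
Step 4: 0.15 mL + 22.9 mL = 23.05 mL total → factor 23.05/0.15 = 153.67
Product of known-step factors = 20745
Overall factor = 2.50 μM / (9.82 × 10^-6 μM) = 2.5458 × 10^5
Step-3 factor = 2.5458 × 10^5 / 20745 = 12.272
v = 1350 μL / 12.272 = 110 μL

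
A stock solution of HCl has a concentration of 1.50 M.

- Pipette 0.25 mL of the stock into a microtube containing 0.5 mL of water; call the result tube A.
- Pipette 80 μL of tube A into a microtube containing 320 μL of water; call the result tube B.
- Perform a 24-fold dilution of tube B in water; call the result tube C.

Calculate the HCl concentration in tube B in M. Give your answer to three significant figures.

Step 1: 0.25 mL + 0.5 mL = 0.75 mL total → factor 0.75/0.25 = 3
Step 2: 80 μL + 320 μL = 400 μL total → factor 400/80 = 5
Dilution factor through tube B = 3 × 5 = 15
[tube B] = 1.50 M / 15 = 0.100 M

0.100 M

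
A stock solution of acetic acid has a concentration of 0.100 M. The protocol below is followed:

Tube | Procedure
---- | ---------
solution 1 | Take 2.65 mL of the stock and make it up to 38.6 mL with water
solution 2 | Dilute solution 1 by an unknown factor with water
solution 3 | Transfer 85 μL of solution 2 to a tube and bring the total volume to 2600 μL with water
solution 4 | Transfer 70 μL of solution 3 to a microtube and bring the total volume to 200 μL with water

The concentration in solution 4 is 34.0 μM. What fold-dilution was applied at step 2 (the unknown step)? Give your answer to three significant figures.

2.31-fold

Step 1: 2.65 mL brought to 38.6 mL → factor 38.6/2.65 = 14.566
Step 2: unknown factor x
Step 3: 85 μL brought to 2600 μL → factor 2600/85 = 30.588
Step 4: 70 μL brought to 200 μL → factor 200/70 = 2.8571
Product of known-step factors = 1273
Overall factor = 0.100 M / (34.0 μM) = 2941.2
x = 2941.2 / 1273 = 2.31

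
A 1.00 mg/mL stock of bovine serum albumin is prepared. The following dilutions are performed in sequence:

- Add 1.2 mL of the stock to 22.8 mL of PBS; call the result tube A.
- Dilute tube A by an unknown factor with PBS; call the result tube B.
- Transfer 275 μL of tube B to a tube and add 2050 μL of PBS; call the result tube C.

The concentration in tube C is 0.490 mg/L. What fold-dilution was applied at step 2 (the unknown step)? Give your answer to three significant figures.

Step 1: 1.2 mL + 22.8 mL = 24 mL total → factor 24/1.2 = 20
Step 2: unknown factor x
Step 3: 275 μL + 2050 μL = 2325 μL total → factor 2325/275 = 8.4545
Product of known-step factors = 169.09
Overall factor = 1.00 mg/mL / (0.490 mg/L) = 2040.8
x = 2040.8 / 169.09 = 12.1

12.1-fold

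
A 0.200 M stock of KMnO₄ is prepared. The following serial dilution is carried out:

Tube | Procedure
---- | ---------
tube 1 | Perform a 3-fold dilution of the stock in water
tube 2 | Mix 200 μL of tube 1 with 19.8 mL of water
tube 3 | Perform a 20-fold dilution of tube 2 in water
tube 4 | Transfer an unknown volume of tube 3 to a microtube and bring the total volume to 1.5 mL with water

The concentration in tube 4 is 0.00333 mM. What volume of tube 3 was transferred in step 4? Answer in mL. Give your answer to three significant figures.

Step 1: 3-fold → factor 3
Step 2: 200 μL + 19.8 mL = 20000 μL total → factor 20000/200 = 100
Step 3: 20-fold → factor 20
Step 4: v brought to 1.5 mL → factor = 1.5 mL/v
Product of known-step factors = 6000
Overall factor = 0.200 M / (0.00333 mM) = 60060
Step-4 factor = 60060 / 6000 = 10.01
v = 1.5 mL / 10.01 = 0.150 mL

0.150 mL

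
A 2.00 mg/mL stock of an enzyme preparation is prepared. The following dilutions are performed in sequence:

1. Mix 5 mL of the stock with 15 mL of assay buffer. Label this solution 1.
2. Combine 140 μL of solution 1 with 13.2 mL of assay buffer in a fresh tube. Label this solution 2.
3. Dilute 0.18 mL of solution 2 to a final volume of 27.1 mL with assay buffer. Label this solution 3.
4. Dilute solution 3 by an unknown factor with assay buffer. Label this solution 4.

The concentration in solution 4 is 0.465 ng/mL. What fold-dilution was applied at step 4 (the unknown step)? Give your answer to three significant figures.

Step 1: 5 mL + 15 mL = 20 mL total → factor 20/5 = 4
Step 2: 140 μL + 13.2 mL = 13340 μL total → factor 13340/140 = 95.286
Step 3: 0.18 mL brought to 27.1 mL → factor 27.1/0.18 = 150.56
Step 4: unknown factor x
Product of known-step factors = 57383
Overall factor = 2.00 mg/mL / (0.465 ng/mL) = 4.3011 × 10^6
x = 4.3011 × 10^6 / 57383 = 75.0

75.0-fold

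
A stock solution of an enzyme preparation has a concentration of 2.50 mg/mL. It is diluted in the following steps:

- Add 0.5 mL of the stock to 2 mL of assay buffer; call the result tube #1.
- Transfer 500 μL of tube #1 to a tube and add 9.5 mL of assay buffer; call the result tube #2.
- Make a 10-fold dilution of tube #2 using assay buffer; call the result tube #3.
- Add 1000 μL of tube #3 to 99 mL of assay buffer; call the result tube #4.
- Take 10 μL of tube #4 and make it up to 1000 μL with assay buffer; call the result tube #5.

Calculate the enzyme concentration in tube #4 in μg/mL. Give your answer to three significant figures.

0.0250 μg/mL

Step 1: 0.5 mL + 2 mL = 2.5 mL total → factor 2.5/0.5 = 5
Step 2: 500 μL + 9.5 mL = 10000 μL total → factor 10000/500 = 20
Step 3: 10-fold → factor 10
Step 4: 1000 μL + 99 mL = 1 × 10^5 μL total → factor 1 × 10^5/1000 = 100
Dilution factor through tube #4 = 5 × 20 × 10 × 100 = 1 × 10^5
[tube #4] = 2.50 mg/mL / 1 × 10^5 = 2.500 × 10^-5 mg/mL = 0.0250 μg/mL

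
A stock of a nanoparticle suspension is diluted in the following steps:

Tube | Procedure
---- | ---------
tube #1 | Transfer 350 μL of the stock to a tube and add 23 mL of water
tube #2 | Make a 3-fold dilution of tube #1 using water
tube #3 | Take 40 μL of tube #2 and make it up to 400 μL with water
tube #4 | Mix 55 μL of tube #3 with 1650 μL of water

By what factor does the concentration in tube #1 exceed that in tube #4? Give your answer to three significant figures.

Step 1: 350 μL + 23 mL = 23350 μL total → factor 23350/350 = 66.714
Step 2: 3-fold → factor 3
Step 3: 40 μL brought to 400 μL → factor 400/40 = 10
Step 4: 55 μL + 1650 μL = 1705 μL total → factor 1705/55 = 31
Dilution factor to tube #1 = 66.714; to tube #4 = 62044
[tube #1]/[tube #4] = (factor to tube #4)/(factor to tube #1) = 62044/66.714 = 930

930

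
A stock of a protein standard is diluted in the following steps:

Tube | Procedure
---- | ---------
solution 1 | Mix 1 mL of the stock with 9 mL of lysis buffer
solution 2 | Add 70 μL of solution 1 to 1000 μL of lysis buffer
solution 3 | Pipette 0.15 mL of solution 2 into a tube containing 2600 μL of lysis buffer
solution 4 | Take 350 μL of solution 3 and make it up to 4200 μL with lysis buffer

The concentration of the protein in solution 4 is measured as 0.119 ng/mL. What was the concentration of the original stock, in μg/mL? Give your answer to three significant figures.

Step 1: 1 mL + 9 mL = 10 mL total → factor 10/1 = 10
Step 2: 70 μL + 1000 μL = 1070 μL total → factor 1070/70 = 15.286
Step 3: 0.15 mL + 2600 μL = 2.75 mL total → factor 2.75/0.15 = 18.333
Step 4: 350 μL brought to 4200 μL → factor 4200/350 = 12
Overall dilution factor = 10 × 15.286 × 18.333 × 12 = 33629
Stock = 0.119 ng/mL × 33629 = 4002 ng/mL = 4.00 μg/mL

4.00 μg/mL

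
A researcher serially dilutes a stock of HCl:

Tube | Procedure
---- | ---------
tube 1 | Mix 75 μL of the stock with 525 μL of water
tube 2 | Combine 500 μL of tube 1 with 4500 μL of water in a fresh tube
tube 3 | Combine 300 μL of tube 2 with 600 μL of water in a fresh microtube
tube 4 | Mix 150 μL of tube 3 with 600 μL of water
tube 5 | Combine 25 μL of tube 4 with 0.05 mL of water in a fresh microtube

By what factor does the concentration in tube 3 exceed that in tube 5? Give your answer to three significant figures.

15.0

Step 1: 75 μL + 525 μL = 600 μL total → factor 600/75 = 8
Step 2: 500 μL + 4500 μL = 5000 μL total → factor 5000/500 = 10
Step 3: 300 μL + 600 μL = 900 μL total → factor 900/300 = 3
Step 4: 150 μL + 600 μL = 750 μL total → factor 750/150 = 5
Step 5: 25 μL + 0.05 mL = 75 μL total → factor 75/25 = 3
Dilution factor to tube 3 = 240; to tube 5 = 3600
[tube 3]/[tube 5] = (factor to tube 5)/(factor to tube 3) = 3600/240 = 15.0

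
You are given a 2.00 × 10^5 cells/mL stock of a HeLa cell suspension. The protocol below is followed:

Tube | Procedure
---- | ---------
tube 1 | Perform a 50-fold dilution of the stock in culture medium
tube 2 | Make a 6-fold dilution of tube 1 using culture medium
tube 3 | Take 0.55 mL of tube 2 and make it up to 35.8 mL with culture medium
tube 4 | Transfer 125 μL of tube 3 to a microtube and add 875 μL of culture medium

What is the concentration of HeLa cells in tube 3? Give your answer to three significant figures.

10.2 cells/mL

Step 1: 50-fold → factor 50
Step 2: 6-fold → factor 6
Step 3: 0.55 mL brought to 35.8 mL → factor 35.8/0.55 = 65.091
Dilution factor through tube 3 = 50 × 6 × 65.091 = 19527
[tube 3] = 2.00 × 10^5 cells/mL / 19527 = 10.2 cells/mL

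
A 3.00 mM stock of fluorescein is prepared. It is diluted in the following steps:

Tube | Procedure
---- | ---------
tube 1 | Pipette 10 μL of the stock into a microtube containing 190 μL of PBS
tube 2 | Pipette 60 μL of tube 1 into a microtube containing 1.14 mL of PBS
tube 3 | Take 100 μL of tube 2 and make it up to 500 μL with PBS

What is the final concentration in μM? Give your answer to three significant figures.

Step 1: 10 μL + 190 μL = 200 μL total → factor 200/10 = 20
Step 2: 60 μL + 1.14 mL = 1200 μL total → factor 1200/60 = 20
Step 3: 100 μL brought to 500 μL → factor 500/100 = 5
Overall dilution factor = 20 × 20 × 5 = 2000
Final = 3.00 mM / 2000 = 0.001500 mM = 1.50 μM

1.50 μM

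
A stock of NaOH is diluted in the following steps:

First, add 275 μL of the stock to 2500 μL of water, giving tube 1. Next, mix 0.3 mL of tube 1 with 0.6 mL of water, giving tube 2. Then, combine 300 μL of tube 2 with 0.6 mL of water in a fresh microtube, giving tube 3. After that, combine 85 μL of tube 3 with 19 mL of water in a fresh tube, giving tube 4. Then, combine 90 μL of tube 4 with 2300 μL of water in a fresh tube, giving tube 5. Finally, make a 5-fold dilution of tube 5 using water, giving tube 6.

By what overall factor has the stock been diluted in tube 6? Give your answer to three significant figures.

Step 1: 275 μL + 2500 μL = 2775 μL total → factor 2775/275 = 10.091
Step 2: 0.3 mL + 0.6 mL = 0.9 mL total → factor 0.9/0.3 = 3
Step 3: 300 μL + 0.6 mL = 900 μL total → factor 900/300 = 3
Step 4: 85 μL + 19 mL = 19085 μL total → factor 19085/85 = 224.53
Step 5: 90 μL + 2300 μL = 2390 μL total → factor 2390/90 = 26.556
Step 6: 5-fold → factor 5
Overall dilution factor = 10.091 × 3 × 3 × 224.53 × 26.556 × 5 = 2.7075 × 10^6

2.71 × 10^6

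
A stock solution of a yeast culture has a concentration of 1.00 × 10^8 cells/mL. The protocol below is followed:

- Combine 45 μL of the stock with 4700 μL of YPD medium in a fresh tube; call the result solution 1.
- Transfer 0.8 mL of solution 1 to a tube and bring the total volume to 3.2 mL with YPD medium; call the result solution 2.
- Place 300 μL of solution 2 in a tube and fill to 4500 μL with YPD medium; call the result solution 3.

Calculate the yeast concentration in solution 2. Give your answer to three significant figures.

Step 1: 45 μL + 4700 μL = 4745 μL total → factor 4745/45 = 105.44
Step 2: 0.8 mL brought to 3.2 mL → factor 3.2/0.8 = 4
Dilution factor through solution 2 = 105.44 × 4 = 421.78
[solution 2] = 1.00 × 10^8 cells/mL / 421.78 = 2.37 × 10^5 cells/mL

2.37 × 10^5 cells/mL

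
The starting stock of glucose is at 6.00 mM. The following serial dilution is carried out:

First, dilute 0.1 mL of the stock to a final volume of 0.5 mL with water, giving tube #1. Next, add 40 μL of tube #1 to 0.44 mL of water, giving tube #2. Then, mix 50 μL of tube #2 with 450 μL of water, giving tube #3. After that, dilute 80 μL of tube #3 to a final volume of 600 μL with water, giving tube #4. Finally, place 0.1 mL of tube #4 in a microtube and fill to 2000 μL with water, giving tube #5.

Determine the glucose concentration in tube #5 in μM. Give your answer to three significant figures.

Step 1: 0.1 mL brought to 0.5 mL → factor 0.5/0.1 = 5
Step 2: 40 μL + 0.44 mL = 480 μL total → factor 480/40 = 12
Step 3: 50 μL + 450 μL = 500 μL total → factor 500/50 = 10
Step 4: 80 μL brought to 600 μL → factor 600/80 = 7.5
Step 5: 0.1 mL brought to 2000 μL → factor 2/0.1 = 20
Overall dilution factor = 5 × 12 × 10 × 7.5 × 20 = 90000
Final = 6.00 mM / 90000 = 6.667 × 10^-5 mM = 0.0667 μM

0.0667 μM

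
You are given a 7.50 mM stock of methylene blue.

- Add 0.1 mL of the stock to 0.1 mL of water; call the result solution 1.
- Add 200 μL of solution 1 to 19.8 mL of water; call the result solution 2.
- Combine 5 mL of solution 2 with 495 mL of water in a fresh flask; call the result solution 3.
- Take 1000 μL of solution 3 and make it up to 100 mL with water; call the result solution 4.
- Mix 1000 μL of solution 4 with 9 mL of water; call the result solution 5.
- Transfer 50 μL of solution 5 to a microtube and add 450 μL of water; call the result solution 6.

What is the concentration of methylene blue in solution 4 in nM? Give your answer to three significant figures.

3.75 nM

Step 1: 0.1 mL + 0.1 mL = 0.2 mL total → factor 0.2/0.1 = 2
Step 2: 200 μL + 19.8 mL = 20000 μL total → factor 20000/200 = 100
Step 3: 5 mL + 495 mL = 500 mL total → factor 500/5 = 100
Step 4: 1000 μL brought to 100 mL → factor 1 × 10^5/1000 = 100
Dilution factor through solution 4 = 2 × 100 × 100 × 100 = 2 × 10^6
[solution 4] = 7.50 mM / 2 × 10^6 = 3.750 × 10^-6 mM = 3.75 nM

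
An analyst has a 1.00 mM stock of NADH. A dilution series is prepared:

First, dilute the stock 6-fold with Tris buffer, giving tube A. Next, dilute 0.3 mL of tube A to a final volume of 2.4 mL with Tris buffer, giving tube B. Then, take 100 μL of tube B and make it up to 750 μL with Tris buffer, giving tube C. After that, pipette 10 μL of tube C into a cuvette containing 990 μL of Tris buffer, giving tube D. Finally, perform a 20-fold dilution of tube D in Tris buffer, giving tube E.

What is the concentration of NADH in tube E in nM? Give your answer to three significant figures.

Step 1: 6-fold → factor 6
Step 2: 0.3 mL brought to 2.4 mL → factor 2.4/0.3 = 8
Step 3: 100 μL brought to 750 μL → factor 750/100 = 7.5
Step 4: 10 μL + 990 μL = 1000 μL total → factor 1000/10 = 100
Step 5: 20-fold → factor 20
Overall dilution factor = 6 × 8 × 7.5 × 100 × 20 = 7.2 × 10^5
Final = 1.00 mM / 7.2 × 10^5 = 1.389 × 10^-6 mM = 1.39 nM

1.39 nM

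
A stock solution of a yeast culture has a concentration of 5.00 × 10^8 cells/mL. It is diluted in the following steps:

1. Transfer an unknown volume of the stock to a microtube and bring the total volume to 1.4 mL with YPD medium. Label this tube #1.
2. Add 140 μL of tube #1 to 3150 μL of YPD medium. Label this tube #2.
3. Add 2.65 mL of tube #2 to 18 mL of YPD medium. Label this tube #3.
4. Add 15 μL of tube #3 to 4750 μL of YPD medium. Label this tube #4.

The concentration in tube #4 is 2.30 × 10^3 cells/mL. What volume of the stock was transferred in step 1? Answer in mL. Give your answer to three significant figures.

0.375 mL

Step 1: v brought to 1.4 mL → factor = 1.4 mL/v
Step 2: 140 μL + 3150 μL = 3290 μL total → factor 3290/140 = 23.5
Step 3: 2.65 mL + 18 mL = 20.65 mL total → factor 20.65/2.65 = 7.7925
Step 4: 15 μL + 4750 μL = 4765 μL total → factor 4765/15 = 317.67
Product of known-step factors = 58172
Overall factor = 5.00 × 10^8 cells/mL / (2.30 × 10^3 cells/mL) = 2.1739 × 10^5
Step-1 factor = 2.1739 × 10^5 / 58172 = 3.737
v = 1.4 mL / 3.737 = 0.375 mL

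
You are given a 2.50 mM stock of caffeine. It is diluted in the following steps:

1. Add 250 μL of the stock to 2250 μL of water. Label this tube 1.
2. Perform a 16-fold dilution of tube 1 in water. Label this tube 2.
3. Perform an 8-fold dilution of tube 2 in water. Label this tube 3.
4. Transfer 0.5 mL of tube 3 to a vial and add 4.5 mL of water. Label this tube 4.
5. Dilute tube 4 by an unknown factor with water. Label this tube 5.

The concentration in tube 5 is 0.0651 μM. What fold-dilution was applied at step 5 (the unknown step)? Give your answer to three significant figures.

Step 1: 250 μL + 2250 μL = 2500 μL total → factor 2500/250 = 10
Step 2: 16-fold → factor 16
Step 3: 8-fold → factor 8
Step 4: 0.5 mL + 4.5 mL = 5 mL total → factor 5/0.5 = 10
Step 5: unknown factor x
Product of known-step factors = 12800
Overall factor = 2.50 mM / (0.0651 μM) = 38402
x = 38402 / 12800 = 3.00

3.00-fold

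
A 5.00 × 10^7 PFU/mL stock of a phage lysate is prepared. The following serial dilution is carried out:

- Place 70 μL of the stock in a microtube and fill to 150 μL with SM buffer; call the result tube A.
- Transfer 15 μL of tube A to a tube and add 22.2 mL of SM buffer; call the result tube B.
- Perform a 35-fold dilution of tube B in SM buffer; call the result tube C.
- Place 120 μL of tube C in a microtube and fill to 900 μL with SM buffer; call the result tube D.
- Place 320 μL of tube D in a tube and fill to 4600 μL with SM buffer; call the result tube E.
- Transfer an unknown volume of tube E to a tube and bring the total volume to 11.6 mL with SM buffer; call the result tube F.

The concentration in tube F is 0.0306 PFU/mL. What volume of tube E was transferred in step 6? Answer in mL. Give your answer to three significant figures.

Step 1: 70 μL brought to 150 μL → factor 150/70 = 2.1429
Step 2: 15 μL + 22.2 mL = 22215 μL total → factor 22215/15 = 1481
Step 3: 35-fold → factor 35
Step 4: 120 μL brought to 900 μL → factor 900/120 = 7.5
Step 5: 320 μL brought to 4600 μL → factor 4600/320 = 14.375
Step 6: v brought to 11.6 mL → factor = 11.6 mL/v
Product of known-step factors = 1.1975 × 10^7
Overall factor = 5.00 × 10^7 PFU/mL / (0.0306 PFU/mL) = 1.634 × 10^9
Step-6 factor = 1.634 × 10^9 / 1.1975 × 10^7 = 136.45
v = 11.6 mL / 136.45 = 0.0850 mL

0.0850 mL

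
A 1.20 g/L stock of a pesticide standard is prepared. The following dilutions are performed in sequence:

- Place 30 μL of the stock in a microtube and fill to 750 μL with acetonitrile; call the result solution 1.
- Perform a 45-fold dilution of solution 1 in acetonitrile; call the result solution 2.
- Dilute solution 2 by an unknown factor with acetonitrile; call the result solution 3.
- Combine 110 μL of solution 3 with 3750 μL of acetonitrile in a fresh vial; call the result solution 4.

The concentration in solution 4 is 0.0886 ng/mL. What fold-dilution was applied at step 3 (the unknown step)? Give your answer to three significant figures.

343-fold

Step 1: 30 μL brought to 750 μL → factor 750/30 = 25
Step 2: 45-fold → factor 45
Step 3: unknown factor x
Step 4: 110 μL + 3750 μL = 3860 μL total → factor 3860/110 = 35.091
Product of known-step factors = 39477
Overall factor = 1.20 g/L / (0.0886 ng/mL) = 1.3544 × 10^7
x = 1.3544 × 10^7 / 39477 = 343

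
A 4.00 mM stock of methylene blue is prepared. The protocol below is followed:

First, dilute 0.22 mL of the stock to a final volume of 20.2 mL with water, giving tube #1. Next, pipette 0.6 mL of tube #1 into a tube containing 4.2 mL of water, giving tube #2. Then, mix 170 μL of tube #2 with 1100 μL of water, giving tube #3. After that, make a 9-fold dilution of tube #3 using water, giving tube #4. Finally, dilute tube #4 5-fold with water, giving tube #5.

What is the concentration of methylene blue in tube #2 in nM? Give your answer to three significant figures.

Step 1: 0.22 mL brought to 20.2 mL → factor 20.2/0.22 = 91.818
Step 2: 0.6 mL + 4.2 mL = 4.8 mL total → factor 4.8/0.6 = 8
Dilution factor through tube #2 = 91.818 × 8 = 734.55
[tube #2] = 4.00 mM / 734.55 = 0.005446 mM = 5.45 × 10^3 nM

5.45 × 10^3 nM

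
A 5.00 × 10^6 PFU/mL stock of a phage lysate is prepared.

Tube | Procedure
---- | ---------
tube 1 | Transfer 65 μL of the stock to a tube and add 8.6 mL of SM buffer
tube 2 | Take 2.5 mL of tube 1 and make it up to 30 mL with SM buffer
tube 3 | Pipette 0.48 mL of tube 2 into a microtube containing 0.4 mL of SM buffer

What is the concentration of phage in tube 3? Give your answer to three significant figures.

1.70 × 10^3 PFU/mL

Step 1: 65 μL + 8.6 mL = 8665 μL total → factor 8665/65 = 133.31
Step 2: 2.5 mL brought to 30 mL → factor 30/2.5 = 12
Step 3: 0.48 mL + 0.4 mL = 0.88 mL total → factor 0.88/0.48 = 1.8333
Overall dilution factor = 133.31 × 12 × 1.8333 = 2932.8
Final = 5.00 × 10^6 PFU/mL / 2932.8 = 1.70 × 10^3 PFU/mL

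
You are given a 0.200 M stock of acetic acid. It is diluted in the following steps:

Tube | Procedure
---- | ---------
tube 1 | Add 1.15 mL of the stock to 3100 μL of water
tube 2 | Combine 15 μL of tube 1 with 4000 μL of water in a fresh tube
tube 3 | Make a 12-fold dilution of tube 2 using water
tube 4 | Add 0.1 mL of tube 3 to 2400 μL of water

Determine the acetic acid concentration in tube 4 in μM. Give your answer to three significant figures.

0.674 μM

Step 1: 1.15 mL + 3100 μL = 4.25 mL total → factor 4.25/1.15 = 3.6957
Step 2: 15 μL + 4000 μL = 4015 μL total → factor 4015/15 = 267.67
Step 3: 12-fold → factor 12
Step 4: 0.1 mL + 2400 μL = 2.5 mL total → factor 2.5/0.1 = 25
Overall dilution factor = 3.6957 × 267.67 × 12 × 25 = 2.9676 × 10^5
Final = 0.200 M / 2.9676 × 10^5 = 6.739 × 10^-7 M = 0.674 μM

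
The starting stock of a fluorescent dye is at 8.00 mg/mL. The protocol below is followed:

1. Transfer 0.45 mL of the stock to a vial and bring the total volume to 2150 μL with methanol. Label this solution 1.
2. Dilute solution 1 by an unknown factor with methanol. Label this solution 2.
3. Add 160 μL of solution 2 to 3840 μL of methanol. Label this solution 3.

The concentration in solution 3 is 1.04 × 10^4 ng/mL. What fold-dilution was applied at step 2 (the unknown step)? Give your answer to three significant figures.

Step 1: 0.45 mL brought to 2150 μL → factor 2.15/0.45 = 4.7778
Step 2: unknown factor x
Step 3: 160 μL + 3840 μL = 4000 μL total → factor 4000/160 = 25
Product of known-step factors = 119.44
Overall factor = 8.00 mg/mL / (1.04 × 10^4 ng/mL) = 769.23
x = 769.23 / 119.44 = 6.44

6.44-fold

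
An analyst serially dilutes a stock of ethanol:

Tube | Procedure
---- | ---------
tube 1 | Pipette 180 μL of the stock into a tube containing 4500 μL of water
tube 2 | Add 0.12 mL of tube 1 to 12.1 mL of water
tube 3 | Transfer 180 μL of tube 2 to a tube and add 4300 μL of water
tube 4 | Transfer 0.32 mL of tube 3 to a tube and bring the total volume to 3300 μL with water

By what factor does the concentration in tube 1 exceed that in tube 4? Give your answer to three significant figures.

Step 1: 180 μL + 4500 μL = 4680 μL total → factor 4680/180 = 26
Step 2: 0.12 mL + 12.1 mL = 12.22 mL total → factor 12.22/0.12 = 101.83
Step 3: 180 μL + 4300 μL = 4480 μL total → factor 4480/180 = 24.889
Step 4: 0.32 mL brought to 3300 μL → factor 3.3/0.32 = 10.312
Dilution factor to tube 1 = 26; to tube 4 = 6.7957 × 10^5
[tube 1]/[tube 4] = (factor to tube 4)/(factor to tube 1) = 6.7957 × 10^5/26 = 2.61 × 10^4

2.61 × 10^4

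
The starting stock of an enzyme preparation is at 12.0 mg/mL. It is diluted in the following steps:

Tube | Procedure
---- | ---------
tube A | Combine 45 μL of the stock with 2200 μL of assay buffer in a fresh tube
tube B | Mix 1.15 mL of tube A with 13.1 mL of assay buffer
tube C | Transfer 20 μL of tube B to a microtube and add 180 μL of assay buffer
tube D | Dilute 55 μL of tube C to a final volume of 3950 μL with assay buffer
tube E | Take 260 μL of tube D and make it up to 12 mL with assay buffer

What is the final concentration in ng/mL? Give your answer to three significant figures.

Step 1: 45 μL + 2200 μL = 2245 μL total → factor 2245/45 = 49.889
Step 2: 1.15 mL + 13.1 mL = 14.25 mL total → factor 14.25/1.15 = 12.391
Step 3: 20 μL + 180 μL = 200 μL total → factor 200/20 = 10
Step 4: 55 μL brought to 3950 μL → factor 3950/55 = 71.818
Step 5: 260 μL brought to 12 mL → factor 12000/260 = 46.154
Overall dilution factor = 49.889 × 12.391 × 10 × 71.818 × 46.154 = 2.0491 × 10^7
Final = 12.0 mg/mL / 2.0491 × 10^7 = 5.856 × 10^-7 mg/mL = 0.586 ng/mL

0.586 ng/mL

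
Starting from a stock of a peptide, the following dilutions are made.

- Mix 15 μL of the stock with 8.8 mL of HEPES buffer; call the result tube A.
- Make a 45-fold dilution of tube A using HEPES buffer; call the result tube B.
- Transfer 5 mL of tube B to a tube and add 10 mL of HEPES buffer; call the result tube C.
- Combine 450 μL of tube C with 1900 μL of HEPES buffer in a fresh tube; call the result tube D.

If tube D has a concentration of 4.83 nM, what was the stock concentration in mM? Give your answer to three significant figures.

Step 1: 15 μL + 8.8 mL = 8815 μL total → factor 8815/15 = 587.67
Step 2: 45-fold → factor 45
Step 3: 5 mL + 10 mL = 15 mL total → factor 15/5 = 3
Step 4: 450 μL + 1900 μL = 2350 μL total → factor 2350/450 = 5.2222
Overall dilution factor = 587.67 × 45 × 3 × 5.2222 = 4.143 × 10^5
Stock = 4.83 nM × 4.143 × 10^5 = 2.001 × 10^6 nM = 2.00 mM

2.00 mM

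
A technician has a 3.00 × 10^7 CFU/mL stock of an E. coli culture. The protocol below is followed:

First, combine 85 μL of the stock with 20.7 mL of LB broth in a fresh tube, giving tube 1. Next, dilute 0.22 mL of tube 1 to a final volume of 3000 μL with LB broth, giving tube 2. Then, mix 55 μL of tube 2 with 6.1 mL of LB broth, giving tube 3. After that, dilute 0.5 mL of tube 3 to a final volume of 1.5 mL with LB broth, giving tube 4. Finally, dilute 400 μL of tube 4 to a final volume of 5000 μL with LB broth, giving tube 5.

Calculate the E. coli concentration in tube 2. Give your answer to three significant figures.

9.00 × 10^3 CFU/mL

Step 1: 85 μL + 20.7 mL = 20785 μL total → factor 20785/85 = 244.53
Step 2: 0.22 mL brought to 3000 μL → factor 3/0.22 = 13.636
Dilution factor through tube 2 = 244.53 × 13.636 = 3334.5
[tube 2] = 3.00 × 10^7 CFU/mL / 3334.5 = 9.00 × 10^3 CFU/mL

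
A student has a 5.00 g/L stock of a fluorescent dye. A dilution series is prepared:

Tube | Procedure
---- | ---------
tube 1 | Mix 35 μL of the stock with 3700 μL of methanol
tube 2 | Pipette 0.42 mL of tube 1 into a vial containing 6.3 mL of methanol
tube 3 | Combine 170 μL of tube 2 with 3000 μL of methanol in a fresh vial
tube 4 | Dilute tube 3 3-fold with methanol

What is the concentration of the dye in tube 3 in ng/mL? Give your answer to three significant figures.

157 ng/mL

Step 1: 35 μL + 3700 μL = 3735 μL total → factor 3735/35 = 106.71
Step 2: 0.42 mL + 6.3 mL = 6.72 mL total → factor 6.72/0.42 = 16
Step 3: 170 μL + 3000 μL = 3170 μL total → factor 3170/170 = 18.647
Dilution factor through tube 3 = 106.71 × 16 × 18.647 = 31839
[tube 3] = 5.00 g/L / 31839 = 0.0001570 g/L = 157 ng/mL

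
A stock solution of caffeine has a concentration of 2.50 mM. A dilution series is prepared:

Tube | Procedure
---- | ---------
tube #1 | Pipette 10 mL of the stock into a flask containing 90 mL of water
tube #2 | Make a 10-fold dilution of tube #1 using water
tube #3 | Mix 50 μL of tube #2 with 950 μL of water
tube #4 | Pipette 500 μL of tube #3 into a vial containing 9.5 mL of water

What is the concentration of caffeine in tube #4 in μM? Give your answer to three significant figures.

0.0625 μM

Step 1: 10 mL + 90 mL = 100 mL total → factor 100/10 = 10
Step 2: 10-fold → factor 10
Step 3: 50 μL + 950 μL = 1000 μL total → factor 1000/50 = 20
Step 4: 500 μL + 9.5 mL = 10000 μL total → factor 10000/500 = 20
Overall dilution factor = 10 × 10 × 20 × 20 = 40000
Final = 2.50 mM / 40000 = 6.250 × 10^-5 mM = 0.0625 μM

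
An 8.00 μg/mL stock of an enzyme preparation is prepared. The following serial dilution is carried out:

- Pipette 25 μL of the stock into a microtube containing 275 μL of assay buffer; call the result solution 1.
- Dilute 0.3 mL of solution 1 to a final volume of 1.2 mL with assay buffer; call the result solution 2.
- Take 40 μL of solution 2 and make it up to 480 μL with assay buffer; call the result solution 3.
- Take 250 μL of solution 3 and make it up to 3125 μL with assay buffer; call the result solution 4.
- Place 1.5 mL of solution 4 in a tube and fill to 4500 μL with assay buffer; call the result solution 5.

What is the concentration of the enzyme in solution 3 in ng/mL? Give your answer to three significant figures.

13.9 ng/mL

Step 1: 25 μL + 275 μL = 300 μL total → factor 300/25 = 12
Step 2: 0.3 mL brought to 1.2 mL → factor 1.2/0.3 = 4
Step 3: 40 μL brought to 480 μL → factor 480/40 = 12
Dilution factor through solution 3 = 12 × 4 × 12 = 576
[solution 3] = 8.00 μg/mL / 576 = 0.01389 μg/mL = 13.9 ng/mL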